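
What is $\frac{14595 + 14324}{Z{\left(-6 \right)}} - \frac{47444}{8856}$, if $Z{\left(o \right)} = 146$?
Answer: $\frac{15573740}{80811} \approx 192.72$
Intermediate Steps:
$\frac{14595 + 14324}{Z{\left(-6 \right)}} - \frac{47444}{8856} = \frac{14595 + 14324}{146} - \frac{47444}{8856} = 28919 \cdot \frac{1}{146} - \frac{11861}{2214} = \frac{28919}{146} - \frac{11861}{2214} = \frac{15573740}{80811}$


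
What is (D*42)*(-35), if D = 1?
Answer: -1470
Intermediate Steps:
(D*42)*(-35) = (1*42)*(-35) = 42*(-35) = -1470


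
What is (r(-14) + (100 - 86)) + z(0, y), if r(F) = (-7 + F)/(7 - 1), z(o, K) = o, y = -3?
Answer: 21/2 ≈ 10.500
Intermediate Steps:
r(F) = -7/6 + F/6 (r(F) = (-7 + F)/6 = (-7 + F)*(1/6) = -7/6 + F/6)
(r(-14) + (100 - 86)) + z(0, y) = ((-7/6 + (1/6)*(-14)) + (100 - 86)) + 0 = ((-7/6 - 7/3) + 14) + 0 = (-7/2 + 14) + 0 = 21/2 + 0 = 21/2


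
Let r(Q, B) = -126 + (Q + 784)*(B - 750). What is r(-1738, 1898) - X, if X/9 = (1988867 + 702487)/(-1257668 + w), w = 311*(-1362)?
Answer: -920739582657/840625 ≈ -1.0953e+6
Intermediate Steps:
w = -423582
r(Q, B) = -126 + (-750 + B)*(784 + Q) (r(Q, B) = -126 + (784 + Q)*(-750 + B) = -126 + (-750 + B)*(784 + Q))
X = -12111093/840625 (X = 9*((1988867 + 702487)/(-1257668 - 423582)) = 9*(2691354/(-1681250)) = 9*(2691354*(-1/1681250)) = 9*(-1345677/840625) = -12111093/840625 ≈ -14.407)
r(-1738, 1898) - X = (-588126 - 750*(-1738) + 784*1898 + 1898*(-1738)) - 1*(-12111093/840625) = (-588126 + 1303500 + 1488032 - 3298724) + 12111093/840625 = -1095318 + 12111093/840625 = -920739582657/840625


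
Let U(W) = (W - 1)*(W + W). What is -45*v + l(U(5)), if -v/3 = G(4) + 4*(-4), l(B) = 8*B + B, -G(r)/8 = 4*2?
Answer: -10440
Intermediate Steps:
U(W) = 2*W*(-1 + W) (U(W) = (-1 + W)*(2*W) = 2*W*(-1 + W))
G(r) = -64 (G(r) = -32*2 = -8*8 = -64)
l(B) = 9*B
v = 240 (v = -3*(-64 + 4*(-4)) = -3*(-64 - 16) = -3*(-80) = 240)
-45*v + l(U(5)) = -45*240 + 9*(2*5*(-1 + 5)) = -10800 + 9*(2*5*4) = -10800 + 9*40 = -10800 + 360 = -10440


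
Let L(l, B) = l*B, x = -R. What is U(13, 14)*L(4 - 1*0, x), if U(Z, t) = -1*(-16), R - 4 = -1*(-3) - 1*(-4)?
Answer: -704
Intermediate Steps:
R = 11 (R = 4 + (-1*(-3) - 1*(-4)) = 4 + (3 + 4) = 4 + 7 = 11)
U(Z, t) = 16
x = -11 (x = -1*11 = -11)
L(l, B) = B*l
U(13, 14)*L(4 - 1*0, x) = 16*(-11*(4 - 1*0)) = 16*(-11*(4 + 0)) = 16*(-11*4) = 16*(-44) = -704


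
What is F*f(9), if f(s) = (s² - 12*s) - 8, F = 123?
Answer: -4305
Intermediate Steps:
f(s) = -8 + s² - 12*s
F*f(9) = 123*(-8 + 9² - 12*9) = 123*(-8 + 81 - 108) = 123*(-35) = -4305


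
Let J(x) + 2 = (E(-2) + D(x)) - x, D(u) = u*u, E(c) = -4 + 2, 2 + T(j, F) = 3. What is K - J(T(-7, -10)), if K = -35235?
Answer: -35231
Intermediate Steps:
T(j, F) = 1 (T(j, F) = -2 + 3 = 1)
E(c) = -2
D(u) = u**2
J(x) = -4 + x**2 - x (J(x) = -2 + ((-2 + x**2) - x) = -2 + (-2 + x**2 - x) = -4 + x**2 - x)
K - J(T(-7, -10)) = -35235 - (-4 + 1**2 - 1*1) = -35235 - (-4 + 1 - 1) = -35235 - 1*(-4) = -35235 + 4 = -35231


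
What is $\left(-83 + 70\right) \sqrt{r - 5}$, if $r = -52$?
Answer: $- 13 i \sqrt{57} \approx - 98.148 i$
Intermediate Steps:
$\left(-83 + 70\right) \sqrt{r - 5} = \left(-83 + 70\right) \sqrt{-52 - 5} = - 13 \sqrt{-57} = - 13 i \sqrt{57}$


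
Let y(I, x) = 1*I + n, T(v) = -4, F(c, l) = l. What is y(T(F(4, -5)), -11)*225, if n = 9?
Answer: 1125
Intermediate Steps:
y(I, x) = 9 + I (y(I, x) = 1*I + 9 = I + 9 = 9 + I)
y(T(F(4, -5)), -11)*225 = (9 - 4)*225 = 5*225 = 1125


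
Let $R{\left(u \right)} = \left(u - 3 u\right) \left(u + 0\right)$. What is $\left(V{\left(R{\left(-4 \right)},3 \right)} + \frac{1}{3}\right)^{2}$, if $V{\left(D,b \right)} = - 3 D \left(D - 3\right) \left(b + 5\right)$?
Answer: $\frac{6502648321}{9} \approx 7.2252 \cdot 10^{8}$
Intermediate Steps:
$R{\left(u \right)} = - 2 u^{2}$ ($R{\left(u \right)} = - 2 u u = - 2 u^{2}$)
$V{\left(D,b \right)} = - 3 D \left(-3 + D\right) \left(5 + b\right)$
$\left(V{\left(R{\left(-4 \right)},3 \right)} + \frac{1}{3}\right)^{2} = \left(3 \left(- 2 \left(-4\right)^{2}\right) \left(15 - 5 \left(- 2 \left(-4\right)^{2}\right) + 3 \cdot 3 - - 2 \left(-4\right)^{2} \cdot 3\right) + \frac{1}{3}\right)^{2} = \left(3 \left(\left(-2\right) 16\right) \left(15 - 5 \left(\left(-2\right) 16\right) + 9 - \left(-2\right) 16 \cdot 3\right) + \frac{1}{3}\right)^{2} = \left(3 \left(-32\right) \left(15 - -160 + 9 - \left(-32\right) 3\right) + \frac{1}{3}\right)^{2} = \left(3 \left(-32\right) \left(15 + 160 + 9 + 96\right) + \frac{1}{3}\right)^{2} = \left(3 \left(-32\right) 280 + \frac{1}{3}\right)^{2} = \left(-26880 + \frac{1}{3}\right)^{2} = \left(- \frac{80639}{3}\right)^{2} = \frac{6502648321}{9}$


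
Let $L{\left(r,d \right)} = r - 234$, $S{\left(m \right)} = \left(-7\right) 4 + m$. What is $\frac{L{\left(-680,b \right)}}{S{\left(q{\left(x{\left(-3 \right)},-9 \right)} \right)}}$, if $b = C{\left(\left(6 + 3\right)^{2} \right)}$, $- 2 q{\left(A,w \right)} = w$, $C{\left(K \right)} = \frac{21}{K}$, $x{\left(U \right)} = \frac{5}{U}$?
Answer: $\frac{1828}{47} \approx 38.894$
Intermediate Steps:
$q{\left(A,w \right)} = - \frac{w}{2}$
$b = \frac{7}{27}$ ($b = \frac{21}{\left(6 + 3\right)^{2}} = \frac{21}{9^{2}} = \frac{21}{81} = 21 \cdot \frac{1}{81} = \frac{7}{27} \approx 0.25926$)
$S{\left(m \right)} = -28 + m$
$L{\left(r,d \right)} = -234 + r$
$\frac{L{\left(-680,b \right)}}{S{\left(q{\left(x{\left(-3 \right)},-9 \right)} \right)}} = \frac{-234 - 680}{-28 - - \frac{9}{2}} = - \frac{914}{-28 + \frac{9}{2}} = - \frac{914}{- \frac{47}{2}} = \left(-914\right) \left(- \frac{2}{47}\right) = \frac{1828}{47}$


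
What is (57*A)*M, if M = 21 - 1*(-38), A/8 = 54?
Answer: 1452816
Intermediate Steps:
A = 432 (A = 8*54 = 432)
M = 59 (M = 21 + 38 = 59)
(57*A)*M = (57*432)*59 = 24624*59 = 1452816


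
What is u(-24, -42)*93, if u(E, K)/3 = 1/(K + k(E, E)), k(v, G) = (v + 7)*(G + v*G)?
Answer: -93/3142 ≈ -0.029599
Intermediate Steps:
k(v, G) = (7 + v)*(G + G*v)
u(E, K) = 3/(K + E*(7 + E² + 8*E))
u(-24, -42)*93 = (3/(-42 - 24*(7 + (-24)² + 8*(-24))))*93 = (3/(-42 - 24*(7 + 576 - 192)))*93 = (3/(-42 - 24*391))*93 = (3/(-42 - 9384))*93 = (3/(-9426))*93 = (3*(-1/9426))*93 = -1/3142*93 = -93/3142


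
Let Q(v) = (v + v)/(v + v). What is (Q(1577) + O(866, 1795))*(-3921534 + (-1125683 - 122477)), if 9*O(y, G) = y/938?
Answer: -24059755876/4221 ≈ -5.7000e+6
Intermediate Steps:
Q(v) = 1 (Q(v) = (2*v)/((2*v)) = (2*v)*(1/(2*v)) = 1)
O(y, G) = y/8442 (O(y, G) = (y/938)/9 = y/8442)
(Q(1577) + O(866, 1795))*(-3921534 + (-1125683 - 122477)) = (1 + (1/8442)*866)*(-3921534 + (-1125683 - 122477)) = (1 + 433/4221)*(-3921534 - 1248160) = (4654/4221)*(-5169694) = -24059755876/4221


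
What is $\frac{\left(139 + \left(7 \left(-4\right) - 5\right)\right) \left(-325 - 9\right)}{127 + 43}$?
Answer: $- \frac{17702}{85} \approx -208.26$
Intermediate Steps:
$\frac{\left(139 + \left(7 \left(-4\right) - 5\right)\right) \left(-325 - 9\right)}{127 + 43} = \frac{\left(139 - 33\right) \left(-325 - 9\right)}{170} = \left(139 - 33\right) \left(-325 - 9\right) \frac{1}{170} = 106 \left(-334\right) \frac{1}{170} = \left(-35404\right) \frac{1}{170} = - \frac{17702}{85}$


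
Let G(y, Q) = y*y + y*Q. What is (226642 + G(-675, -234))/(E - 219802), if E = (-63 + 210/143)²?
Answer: -17181597433/4417308697 ≈ -3.8896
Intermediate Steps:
E = 77422401/20449 (E = (-63 + 210*(1/143))² = (-63 + 210/143)² = (-8799/143)² = 77422401/20449 ≈ 3786.1)
G(y, Q) = y² + Q*y
(226642 + G(-675, -234))/(E - 219802) = (226642 - 675*(-234 - 675))/(77422401/20449 - 219802) = (226642 - 675*(-909))/(-4417308697/20449) = (226642 + 613575)*(-20449/4417308697) = 840217*(-20449/4417308697) = -17181597433/4417308697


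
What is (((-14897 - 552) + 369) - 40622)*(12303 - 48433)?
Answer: 2012513260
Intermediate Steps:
(((-14897 - 552) + 369) - 40622)*(12303 - 48433) = ((-15449 + 369) - 40622)*(-36130) = (-15080 - 40622)*(-36130) = -55702*(-36130) = 2012513260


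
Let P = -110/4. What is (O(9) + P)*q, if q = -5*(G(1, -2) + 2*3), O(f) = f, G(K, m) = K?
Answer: 1295/2 ≈ 647.50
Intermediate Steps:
P = -55/2 (P = -110*¼ = -55/2 ≈ -27.500)
q = -35 (q = -5*(1 + 2*3) = -5*(1 + 6) = -5*7 = -35)
(O(9) + P)*q = (9 - 55/2)*(-35) = -37/2*(-35) = 1295/2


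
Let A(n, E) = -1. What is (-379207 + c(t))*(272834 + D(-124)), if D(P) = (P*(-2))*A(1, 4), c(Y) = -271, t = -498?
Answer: -103440390108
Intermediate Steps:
D(P) = 2*P (D(P) = (P*(-2))*(-1) = -2*P*(-1) = 2*P)
(-379207 + c(t))*(272834 + D(-124)) = (-379207 - 271)*(272834 + 2*(-124)) = -379478*(272834 - 248) = -379478*272586 = -103440390108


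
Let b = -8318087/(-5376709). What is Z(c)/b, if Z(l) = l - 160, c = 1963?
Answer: 9694206327/8318087 ≈ 1165.4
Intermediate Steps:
Z(l) = -160 + l
b = 8318087/5376709 (b = -8318087*(-1/5376709) = 8318087/5376709 ≈ 1.5471)
Z(c)/b = (-160 + 1963)/(8318087/5376709) = 1803*(5376709/8318087) = 9694206327/8318087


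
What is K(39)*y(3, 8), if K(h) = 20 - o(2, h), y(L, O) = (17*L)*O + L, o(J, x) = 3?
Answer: 6987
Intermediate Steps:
y(L, O) = L + 17*L*O (y(L, O) = 17*L*O + L = L + 17*L*O)
K(h) = 17 (K(h) = 20 - 1*3 = 20 - 3 = 17)
K(39)*y(3, 8) = 17*(3*(1 + 17*8)) = 17*(3*(1 + 136)) = 17*(3*137) = 17*411 = 6987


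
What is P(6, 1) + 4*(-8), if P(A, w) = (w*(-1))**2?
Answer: -31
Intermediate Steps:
P(A, w) = w**2 (P(A, w) = (-w)**2 = w**2)
P(6, 1) + 4*(-8) = 1**2 + 4*(-8) = 1 - 32 = -31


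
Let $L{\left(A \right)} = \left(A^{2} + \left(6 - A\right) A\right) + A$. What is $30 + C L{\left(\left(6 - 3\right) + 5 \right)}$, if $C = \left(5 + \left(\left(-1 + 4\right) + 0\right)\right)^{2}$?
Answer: $3614$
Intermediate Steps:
$L{\left(A \right)} = A + A^{2} + A \left(6 - A\right)$ ($L{\left(A \right)} = \left(A^{2} + A \left(6 - A\right)\right) + A = A + A^{2} + A \left(6 - A\right)$)
$C = 64$ ($C = \left(5 + \left(3 + 0\right)\right)^{2} = \left(5 + 3\right)^{2} = 8^{2} = 64$)
$30 + C L{\left(\left(6 - 3\right) + 5 \right)} = 30 + 64 \cdot 7 \left(\left(6 - 3\right) + 5\right) = 30 + 64 \cdot 7 \left(3 + 5\right) = 30 + 64 \cdot 7 \cdot 8 = 30 + 64 \cdot 56 = 30 + 3584 = 3614$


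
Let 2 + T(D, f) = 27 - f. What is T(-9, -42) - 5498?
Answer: -5431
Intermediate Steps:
T(D, f) = 25 - f (T(D, f) = -2 + (27 - f) = 25 - f)
T(-9, -42) - 5498 = (25 - 1*(-42)) - 5498 = (25 + 42) - 5498 = 67 - 5498 = -5431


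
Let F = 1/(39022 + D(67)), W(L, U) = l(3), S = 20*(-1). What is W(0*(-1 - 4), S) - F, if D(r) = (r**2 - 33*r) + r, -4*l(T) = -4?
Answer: 41366/41367 ≈ 0.99998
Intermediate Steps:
l(T) = 1 (l(T) = -1/4*(-4) = 1)
D(r) = r**2 - 32*r
S = -20
W(L, U) = 1
F = 1/41367 (F = 1/(39022 + 67*(-32 + 67)) = 1/(39022 + 67*35) = 1/(39022 + 2345) = 1/41367 ≈ 2.4174e-5)
W(0*(-1 - 4), S) - F = 1 - 1*1/41367 = 1 - 1/41367 = 41366/41367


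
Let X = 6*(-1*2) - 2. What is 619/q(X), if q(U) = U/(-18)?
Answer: 5571/7 ≈ 795.86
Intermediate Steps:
X = -14 (X = 6*(-2) - 2 = -12 - 2 = -14)
q(U) = -U/18 (q(U) = U*(-1/18) = -U/18)
619/q(X) = 619/((-1/18*(-14))) = 619/(7/9) = 619*(9/7) = 5571/7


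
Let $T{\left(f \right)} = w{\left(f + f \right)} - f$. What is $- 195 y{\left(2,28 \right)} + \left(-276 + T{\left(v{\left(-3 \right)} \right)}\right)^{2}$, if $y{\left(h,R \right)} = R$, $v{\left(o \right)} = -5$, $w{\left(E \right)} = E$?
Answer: $73501$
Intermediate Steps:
$T{\left(f \right)} = f$ ($T{\left(f \right)} = \left(f + f\right) - f = 2 f - f = f$)
$- 195 y{\left(2,28 \right)} + \left(-276 + T{\left(v{\left(-3 \right)} \right)}\right)^{2} = \left(-195\right) 28 + \left(-276 - 5\right)^{2} = -5460 + \left(-281\right)^{2} = -5460 + 78961 = 73501$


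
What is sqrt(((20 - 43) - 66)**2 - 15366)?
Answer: I*sqrt(7445) ≈ 86.284*I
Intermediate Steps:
sqrt(((20 - 43) - 66)**2 - 15366) = sqrt((-23 - 66)**2 - 15366) = sqrt((-89)**2 - 15366) = sqrt(7921 - 15366) = sqrt(-7445) = I*sqrt(7445)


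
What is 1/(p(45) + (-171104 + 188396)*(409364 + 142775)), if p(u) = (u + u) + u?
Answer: 1/9547587723 ≈ 1.0474e-10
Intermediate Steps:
p(u) = 3*u (p(u) = 2*u + u = 3*u)
1/(p(45) + (-171104 + 188396)*(409364 + 142775)) = 1/(3*45 + (-171104 + 188396)*(409364 + 142775)) = 1/(135 + 17292*552139) = 1/(135 + 9547587588) = 1/9547587723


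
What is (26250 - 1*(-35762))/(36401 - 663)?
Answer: 31006/17869 ≈ 1.7352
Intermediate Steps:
(26250 - 1*(-35762))/(36401 - 663) = (26250 + 35762)/35738 = 62012*(1/35738) = 31006/17869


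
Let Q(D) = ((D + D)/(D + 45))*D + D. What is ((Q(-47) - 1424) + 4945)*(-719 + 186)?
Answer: -674245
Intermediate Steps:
Q(D) = D + 2*D²/(45 + D) (Q(D) = ((2*D)/(45 + D))*D + D = (2*D/(45 + D))*D + D = 2*D²/(45 + D) + D = D + 2*D²/(45 + D))
((Q(-47) - 1424) + 4945)*(-719 + 186) = ((3*(-47)*(15 - 47)/(45 - 47) - 1424) + 4945)*(-719 + 186) = ((3*(-47)*(-32)/(-2) - 1424) + 4945)*(-533) = ((3*(-47)*(-½)*(-32) - 1424) + 4945)*(-533) = ((-2256 - 1424) + 4945)*(-533) = (-3680 + 4945)*(-533) = 1265*(-533) = -674245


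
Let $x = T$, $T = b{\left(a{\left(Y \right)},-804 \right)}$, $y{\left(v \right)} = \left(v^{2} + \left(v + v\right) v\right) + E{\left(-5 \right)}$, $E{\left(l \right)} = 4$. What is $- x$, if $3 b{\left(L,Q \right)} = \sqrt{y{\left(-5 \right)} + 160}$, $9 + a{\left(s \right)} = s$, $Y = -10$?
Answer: $- \frac{\sqrt{239}}{3} \approx -5.1532$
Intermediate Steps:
$a{\left(s \right)} = -9 + s$
$y{\left(v \right)} = 4 + 3 v^{2}$ ($y{\left(v \right)} = \left(v^{2} + \left(v + v\right) v\right) + 4 = \left(v^{2} + 2 v v\right) + 4 = \left(v^{2} + 2 v^{2}\right) + 4 = 3 v^{2} + 4 = 4 + 3 v^{2}$)
$b{\left(L,Q \right)} = \frac{\sqrt{239}}{3}$ ($b{\left(L,Q \right)} = \frac{\sqrt{\left(4 + 3 \left(-5\right)^{2}\right) + 160}}{3} = \frac{\sqrt{\left(4 + 3 \cdot 25\right) + 160}}{3} = \frac{\sqrt{\left(4 + 75\right) + 160}}{3} = \frac{\sqrt{79 + 160}}{3} = \frac{\sqrt{239}}{3}$)
$T = \frac{\sqrt{239}}{3} \approx 5.1532$
$x = \frac{\sqrt{239}}{3} \approx 5.1532$
$- x = - \frac{\sqrt{239}}{3}$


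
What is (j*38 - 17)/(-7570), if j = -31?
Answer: 239/1514 ≈ 0.15786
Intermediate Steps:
(j*38 - 17)/(-7570) = (-31*38 - 17)/(-7570) = (-1178 - 17)*(-1/7570) = -1195*(-1/7570) = 239/1514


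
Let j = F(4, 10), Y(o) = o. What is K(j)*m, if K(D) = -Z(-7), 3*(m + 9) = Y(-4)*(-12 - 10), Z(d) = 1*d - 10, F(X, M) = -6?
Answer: 1037/3 ≈ 345.67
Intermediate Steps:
j = -6
Z(d) = -10 + d (Z(d) = d - 10 = -10 + d)
m = 61/3 (m = -9 + (-4*(-12 - 10))/3 = -9 + (-4*(-22))/3 = -9 + (⅓)*88 = -9 + 88/3 = 61/3 ≈ 20.333)
K(D) = 17 (K(D) = -(-10 - 7) = -1*(-17) = 17)
K(j)*m = 17*(61/3) = 1037/3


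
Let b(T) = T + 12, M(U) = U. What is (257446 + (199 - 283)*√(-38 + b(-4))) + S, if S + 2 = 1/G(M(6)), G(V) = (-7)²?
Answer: 12614757/49 - 84*I*√30 ≈ 2.5744e+5 - 460.09*I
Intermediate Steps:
G(V) = 49
b(T) = 12 + T
S = -97/49 (S = -2 + 1/49 = -97/49 ≈ -1.9796)
(257446 + (199 - 283)*√(-38 + b(-4))) + S = (257446 + (199 - 283)*√(-38 + (12 - 4))) - 97/49 = (257446 - 84*√(-38 + 8)) - 97/49 = (257446 - 84*I*√30) - 97/49 = 12614757/49 - 84*I*√30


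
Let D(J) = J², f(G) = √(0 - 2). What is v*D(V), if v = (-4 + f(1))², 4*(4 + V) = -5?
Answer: 3087/8 - 441*I*√2/2 ≈ 385.88 - 311.83*I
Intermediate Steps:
f(G) = I*√2 (f(G) = √(-2) = I*√2)
V = -21/4 (V = -4 + (¼)*(-5) = -4 - 5/4 = -21/4 ≈ -5.2500)
v = (-4 + I*√2)² ≈ 14.0 - 11.314*I
v*D(V) = (4 - I*√2)²*(-21/4)² = (4 - I*√2)²*(441/16) = 441*(4 - I*√2)²/16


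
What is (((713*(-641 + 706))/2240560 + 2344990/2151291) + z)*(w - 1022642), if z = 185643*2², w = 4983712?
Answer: 1417775525430678200193905/482009656296 ≈ 2.9414e+12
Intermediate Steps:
z = 742572 (z = 185643*4 = 742572)
(((713*(-641 + 706))/2240560 + 2344990/2151291) + z)*(w - 1022642) = (((713*(-641 + 706))/2240560 + 2344990/2151291) + 742572)*(4983712 - 1022642) = (((713*65)*(1/2240560) + 2344990*(1/2151291)) + 742572)*3961070 = ((46345*(1/2240560) + 2344990/2151291) + 742572)*3961070 = ((9269/448112 + 2344990/2151291) + 742572)*3961070 = (1070758475159/964019312592 + 742572)*3961070 = (715854819748541783/964019312592)*3961070 = 1417775525430678200193905/482009656296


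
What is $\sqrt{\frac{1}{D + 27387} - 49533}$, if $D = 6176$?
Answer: $\frac{i \sqrt{55797684605914}}{33563} \approx 222.56 i$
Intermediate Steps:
$\sqrt{\frac{1}{D + 27387} - 49533} = \sqrt{\frac{1}{6176 + 27387} - 49533} = \sqrt{\frac{1}{33563} - 49533} = \sqrt{- \frac{1662476078}{33563}} = \frac{i \sqrt{55797684605914}}{33563}$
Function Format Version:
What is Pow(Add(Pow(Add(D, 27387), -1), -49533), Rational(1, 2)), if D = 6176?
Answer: Mul(Rational(1, 33563), I, Pow(55797684605914, Rational(1, 2))) ≈ Mul(222.56, I)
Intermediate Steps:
Pow(Add(Pow(Add(D, 27387), -1), -49533), Rational(1, 2)) = Pow(Add(Pow(Add(6176, 27387), -1), -49533), Rational(1, 2)) = Pow(Add(Pow(33563, -1), -49533), Rational(1, 2)) = Pow(Add(Rational(1, 33563), -49533), Rational(1, 2)) = Pow(Rational(-1662476078, 33563), Rational(1, 2)) = Mul(Rational(1, 33563), I, Pow(55797684605914, Rational(1, 2)))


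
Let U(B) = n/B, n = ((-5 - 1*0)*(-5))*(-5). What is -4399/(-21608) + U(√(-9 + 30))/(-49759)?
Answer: 4399/21608 + 125*√21/1044939 ≈ 0.20413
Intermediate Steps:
n = -125 (n = ((-5 + 0)*(-5))*(-5) = -5*(-5)*(-5) = 25*(-5) = -125)
U(B) = -125/B
-4399/(-21608) + U(√(-9 + 30))/(-49759) = -4399/(-21608) - 125/√(-9 + 30)/(-49759) = -4399*(-1/21608) - 125*√21/21*(-1/49759) = 4399/21608 - 125*√21/21*(-1/49759) = 4399/21608 + 125*√21/1044939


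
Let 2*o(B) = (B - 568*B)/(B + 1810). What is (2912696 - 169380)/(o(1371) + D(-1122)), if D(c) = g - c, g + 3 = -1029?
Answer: -17452976392/204777 ≈ -85229.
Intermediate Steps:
g = -1032 (g = -3 - 1029 = -1032)
o(B) = -567*B/(2*(1810 + B)) (o(B) = ((B - 568*B)/(B + 1810))/2 = ((-567*B)/(1810 + B))/2 = (-567*B/(1810 + B))/2 = -567*B/(2*(1810 + B)))
D(c) = -1032 - c
(2912696 - 169380)/(o(1371) + D(-1122)) = (2912696 - 169380)/(-567*1371/(3620 + 2*1371) + (-1032 - 1*(-1122))) = 2743316/(-567*1371/(3620 + 2742) + (-1032 + 1122)) = 2743316/(-567*1371/6362 + 90) = 2743316/(-567*1371*1/6362 + 90) = 2743316/(-777357/6362 + 90) = 2743316/(-204777/6362) = 2743316*(-6362/204777) = -17452976392/204777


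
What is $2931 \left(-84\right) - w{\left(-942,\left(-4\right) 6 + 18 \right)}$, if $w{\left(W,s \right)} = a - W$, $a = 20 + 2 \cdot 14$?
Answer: $-247194$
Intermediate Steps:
$a = 48$ ($a = 20 + 28 = 48$)
$w{\left(W,s \right)} = 48 - W$
$2931 \left(-84\right) - w{\left(-942,\left(-4\right) 6 + 18 \right)} = 2931 \left(-84\right) - \left(48 - -942\right) = -246204 - \left(48 + 942\right) = -246204 - 990 = -247194$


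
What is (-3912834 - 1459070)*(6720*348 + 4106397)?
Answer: -34621690288128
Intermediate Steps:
(-3912834 - 1459070)*(6720*348 + 4106397) = -5371904*(2338560 + 4106397) = -5371904*6444957 = -34621690288128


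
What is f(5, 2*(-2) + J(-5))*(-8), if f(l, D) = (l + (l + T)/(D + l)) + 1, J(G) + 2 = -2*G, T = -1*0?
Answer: -472/9 ≈ -52.444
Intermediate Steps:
T = 0
J(G) = -2 - 2*G
f(l, D) = 1 + l + l/(D + l) (f(l, D) = (l + (l + 0)/(D + l)) + 1 = (l + l/(D + l)) + 1 = 1 + l + l/(D + l))
f(5, 2*(-2) + J(-5))*(-8) = (((2*(-2) + (-2 - 2*(-5))) + 5² + 2*5 + (2*(-2) + (-2 - 2*(-5)))*5)/((2*(-2) + (-2 - 2*(-5))) + 5))*(-8) = (((-4 + (-2 + 10)) + 25 + 10 + (-4 + (-2 + 10))*5)/((-4 + (-2 + 10)) + 5))*(-8) = (((-4 + 8) + 25 + 10 + (-4 + 8)*5)/((-4 + 8) + 5))*(-8) = ((4 + 25 + 10 + 4*5)/(4 + 5))*(-8) = ((4 + 25 + 10 + 20)/9)*(-8) = ((⅑)*59)*(-8) = (59/9)*(-8) = -472/9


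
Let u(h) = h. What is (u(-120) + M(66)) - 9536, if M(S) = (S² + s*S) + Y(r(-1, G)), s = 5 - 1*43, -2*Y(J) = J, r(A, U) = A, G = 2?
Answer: -15615/2 ≈ -7807.5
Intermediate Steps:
Y(J) = -J/2
s = -38 (s = 5 - 43 = -38)
M(S) = ½ + S² - 38*S (M(S) = (S² - 38*S) - ½*(-1) = (S² - 38*S) + ½ = ½ + S² - 38*S)
(u(-120) + M(66)) - 9536 = (-120 + (½ + 66² - 38*66)) - 9536 = (-120 + (½ + 4356 - 2508)) - 9536 = (-120 + 3697/2) - 9536 = 3457/2 - 9536 = -15615/2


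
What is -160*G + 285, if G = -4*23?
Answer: 15005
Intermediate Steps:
G = -92
-160*G + 285 = -160*(-92) + 285 = 14720 + 285 = 15005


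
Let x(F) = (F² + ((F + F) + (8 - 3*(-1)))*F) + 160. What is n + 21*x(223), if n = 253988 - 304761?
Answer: 3137027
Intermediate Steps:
n = -50773
x(F) = 160 + F² + F*(11 + 2*F) (x(F) = (F² + (2*F + (8 + 3))*F) + 160 = (F² + (2*F + 11)*F) + 160 = (F² + (11 + 2*F)*F) + 160 = (F² + F*(11 + 2*F)) + 160 = 160 + F² + F*(11 + 2*F))
n + 21*x(223) = -50773 + 21*(160 + 3*223² + 11*223) = -50773 + 21*(160 + 3*49729 + 2453) = -50773 + 21*(160 + 149187 + 2453) = -50773 + 21*151800 = -50773 + 3187800 = 3137027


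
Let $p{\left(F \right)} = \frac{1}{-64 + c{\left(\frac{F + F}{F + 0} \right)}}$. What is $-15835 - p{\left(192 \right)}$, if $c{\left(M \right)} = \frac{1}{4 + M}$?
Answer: $- \frac{6064799}{383} \approx -15835.0$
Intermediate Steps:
$p{\left(F \right)} = - \frac{6}{383}$ ($p{\left(F \right)} = \frac{1}{-64 + \frac{1}{4 + \frac{F + F}{F + 0}}} = \frac{1}{-64 + \frac{1}{4 + \frac{2 F}{F}}} = \frac{1}{-64 + \frac{1}{4 + 2}} = \frac{1}{-64 + \frac{1}{6}} = \frac{1}{- \frac{383}{6}} = - \frac{6}{383}$)
$-15835 - p{\left(192 \right)} = -15835 - - \frac{6}{383} = -15835 + \frac{6}{383} = - \frac{6064799}{383}$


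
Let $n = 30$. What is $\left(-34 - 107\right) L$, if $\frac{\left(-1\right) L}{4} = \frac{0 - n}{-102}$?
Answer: $\frac{2820}{17} \approx 165.88$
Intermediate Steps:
$L = - \frac{20}{17}$ ($L = - 4 \frac{0 - 30}{-102} = - 4 \left(0 - 30\right) \left(- \frac{1}{102}\right) = - 4 \left(\left(-30\right) \left(- \frac{1}{102}\right)\right) = \left(-4\right) \frac{5}{17} = - \frac{20}{17} \approx -1.1765$)
$\left(-34 - 107\right) L = \left(-34 - 107\right) \left(- \frac{20}{17}\right) = \left(-141\right) \left(- \frac{20}{17}\right) = \frac{2820}{17}$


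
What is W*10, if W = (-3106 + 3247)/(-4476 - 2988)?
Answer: -235/1244 ≈ -0.18891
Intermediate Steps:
W = -47/2488 (W = 141/(-7464) = 141*(-1/7464) = -47/2488 ≈ -0.018891)
W*10 = -47/2488*10 = -235/1244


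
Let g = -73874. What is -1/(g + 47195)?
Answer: 1/26679 ≈ 3.7483e-5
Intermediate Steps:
-1/(g + 47195) = -1/(-73874 + 47195) = -1/(-26679) = -1*(-1/26679) = 1/26679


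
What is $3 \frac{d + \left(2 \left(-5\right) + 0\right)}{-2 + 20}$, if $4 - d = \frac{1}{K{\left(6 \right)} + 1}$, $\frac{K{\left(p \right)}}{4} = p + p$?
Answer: $- \frac{295}{294} \approx -1.0034$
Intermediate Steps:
$K{\left(p \right)} = 8 p$ ($K{\left(p \right)} = 4 \left(p + p\right) = 4 \cdot 2 p = 8 p$)
$d = \frac{195}{49}$ ($d = 4 - \frac{1}{8 \cdot 6 + 1} = 4 - \frac{1}{48 + 1} = 4 - \frac{1}{49} = \frac{195}{49} \approx 3.9796$)
$3 \frac{d + \left(2 \left(-5\right) + 0\right)}{-2 + 20} = 3 \frac{\frac{195}{49} + \left(2 \left(-5\right) + 0\right)}{-2 + 20} = 3 \frac{\frac{195}{49} + \left(-10 + 0\right)}{18} = 3 \left(\frac{195}{49} - 10\right) \frac{1}{18} = 3 \left(\left(- \frac{295}{49}\right) \frac{1}{18}\right) = 3 \left(- \frac{295}{882}\right) = - \frac{295}{294}$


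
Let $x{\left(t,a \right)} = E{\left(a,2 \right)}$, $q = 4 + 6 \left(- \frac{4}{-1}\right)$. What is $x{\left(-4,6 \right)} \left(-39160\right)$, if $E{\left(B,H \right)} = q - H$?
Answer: $-1018160$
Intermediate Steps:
$q = 28$ ($q = 4 + 6 \left(\left(-4\right) \left(-1\right)\right) = 4 + 6 \cdot 4 = 4 + 24 = 28$)
$E{\left(B,H \right)} = 28 - H$
$x{\left(t,a \right)} = 26$ ($x{\left(t,a \right)} = 28 - 2 = 26$)
$x{\left(-4,6 \right)} \left(-39160\right) = 26 \left(-39160\right) = -1018160$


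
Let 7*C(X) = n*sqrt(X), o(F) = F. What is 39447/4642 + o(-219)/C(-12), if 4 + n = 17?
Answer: 39447/4642 + 511*I*sqrt(3)/26 ≈ 8.4978 + 34.041*I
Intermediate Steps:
n = 13 (n = -4 + 17 = 13)
C(X) = 13*sqrt(X)/7 (C(X) = (13*sqrt(X))/7 = 13*sqrt(X)/7)
39447/4642 + o(-219)/C(-12) = 39447/4642 - 219*(-7*I*sqrt(3)/78) = 39447/4642 - (-511)*I*sqrt(3)/26 = 39447/4642 + 511*I*sqrt(3)/26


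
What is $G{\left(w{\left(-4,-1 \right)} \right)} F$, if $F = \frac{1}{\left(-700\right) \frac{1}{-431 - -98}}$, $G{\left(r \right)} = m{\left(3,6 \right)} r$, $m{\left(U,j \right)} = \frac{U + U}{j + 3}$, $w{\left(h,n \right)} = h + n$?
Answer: $- \frac{111}{70} \approx -1.5857$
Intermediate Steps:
$m{\left(U,j \right)} = \frac{2 U}{3 + j}$
$G{\left(r \right)} = \frac{2 r}{3}$ ($G{\left(r \right)} = 2 \cdot 3 \frac{1}{3 + 6} r = 2 \cdot 3 \cdot \frac{1}{9} r = \frac{2 r}{3}$)
$F = \frac{333}{700}$ ($F = \frac{1}{\left(-700\right) \frac{1}{-431 + 98}} = \frac{1}{\left(-700\right) \frac{1}{-333}} = \frac{1}{\left(-700\right) \left(- \frac{1}{333}\right)} = \frac{1}{\frac{700}{333}} = \frac{333}{700} \approx 0.47571$)
$G{\left(w{\left(-4,-1 \right)} \right)} F = \frac{2 \left(-4 - 1\right)}{3} \cdot \frac{333}{700} = \frac{2}{3} \left(-5\right) \frac{333}{700} = \left(- \frac{10}{3}\right) \frac{333}{700} = - \frac{111}{70}$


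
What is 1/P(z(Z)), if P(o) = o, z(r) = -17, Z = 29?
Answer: -1/17 ≈ -0.058824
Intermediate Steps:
1/P(z(Z)) = 1/(-17) = -1/17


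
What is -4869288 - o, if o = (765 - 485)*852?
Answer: -5107848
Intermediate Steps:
o = 238560 (o = 280*852 = 238560)
-4869288 - o = -4869288 - 1*238560 = -4869288 - 238560 = -5107848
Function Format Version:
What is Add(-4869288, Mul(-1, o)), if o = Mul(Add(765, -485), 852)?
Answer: -5107848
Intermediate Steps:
o = 238560 (o = Mul(280, 852) = 238560)
Add(-4869288, Mul(-1, o)) = Add(-4869288, Mul(-1, 238560)) = Add(-4869288, -238560) = -5107848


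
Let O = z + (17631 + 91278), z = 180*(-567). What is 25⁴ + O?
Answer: 397474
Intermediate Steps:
z = -102060
O = 6849 (O = -102060 + (17631 + 91278) = -102060 + 108909 = 6849)
25⁴ + O = 25⁴ + 6849 = 390625 + 6849 = 397474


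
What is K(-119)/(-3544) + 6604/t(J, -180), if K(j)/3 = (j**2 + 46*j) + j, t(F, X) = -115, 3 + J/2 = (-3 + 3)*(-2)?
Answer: -3295067/50945 ≈ -64.679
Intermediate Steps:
J = -6 (J = -6 + 2*((-3 + 3)*(-2)) = -6 + 2*(0*(-2)) = -6 + 2*0 = -6 + 0 = -6)
K(j) = 3*j**2 + 141*j (K(j) = 3*((j**2 + 46*j) + j) = 3*(j**2 + 47*j) = 3*j**2 + 141*j)
K(-119)/(-3544) + 6604/t(J, -180) = (3*(-119)*(47 - 119))/(-3544) + 6604/(-115) = (3*(-119)*(-72))*(-1/3544) + 6604*(-1/115) = 25704*(-1/3544) - 6604/115 = -3213/443 - 6604/115 = -3295067/50945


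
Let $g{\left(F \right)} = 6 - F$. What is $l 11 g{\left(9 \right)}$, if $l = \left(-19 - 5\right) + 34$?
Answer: $-330$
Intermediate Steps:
$l = 10$ ($l = -24 + 34 = 10$)
$l 11 g{\left(9 \right)} = 10 \cdot 11 \left(6 - 9\right) = 110 \left(6 - 9\right) = 110 \left(-3\right) = -330$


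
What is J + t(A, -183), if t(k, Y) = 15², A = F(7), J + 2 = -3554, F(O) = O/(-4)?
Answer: -3331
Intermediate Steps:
F(O) = -O/4 (F(O) = O*(-¼) = -O/4)
J = -3556 (J = -2 - 3554 = -3556)
A = -7/4 (A = -¼*7 = -7/4 ≈ -1.7500)
t(k, Y) = 225
J + t(A, -183) = -3556 + 225 = -3331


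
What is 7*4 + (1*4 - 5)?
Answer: 27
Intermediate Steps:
7*4 + (1*4 - 5) = 28 + (4 - 5) = 28 - 1 = 27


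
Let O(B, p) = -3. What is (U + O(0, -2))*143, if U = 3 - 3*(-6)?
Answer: 2574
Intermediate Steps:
U = 21 (U = 3 + 18 = 21)
(U + O(0, -2))*143 = (21 - 3)*143 = 18*143 = 2574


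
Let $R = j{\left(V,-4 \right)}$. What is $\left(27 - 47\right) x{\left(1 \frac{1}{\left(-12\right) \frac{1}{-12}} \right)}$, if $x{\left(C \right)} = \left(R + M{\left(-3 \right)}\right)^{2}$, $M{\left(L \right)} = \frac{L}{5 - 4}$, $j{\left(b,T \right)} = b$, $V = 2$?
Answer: $-20$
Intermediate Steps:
$M{\left(L \right)} = L$ ($M{\left(L \right)} = \frac{L}{1} = 1 L = L$)
$R = 2$
$x{\left(C \right)} = 1$ ($x{\left(C \right)} = \left(2 - 3\right)^{2} = \left(-1\right)^{2} = 1$)
$\left(27 - 47\right) x{\left(1 \frac{1}{\left(-12\right) \frac{1}{-12}} \right)} = \left(27 - 47\right) 1 = \left(-20\right) 1 = -20$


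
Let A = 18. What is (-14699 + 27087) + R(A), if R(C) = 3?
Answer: 12391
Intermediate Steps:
(-14699 + 27087) + R(A) = (-14699 + 27087) + 3 = 12388 + 3 = 12391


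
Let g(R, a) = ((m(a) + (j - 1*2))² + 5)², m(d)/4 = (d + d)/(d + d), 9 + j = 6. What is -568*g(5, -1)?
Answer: -20448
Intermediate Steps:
j = -3 (j = -9 + 6 = -3)
m(d) = 4 (m(d) = 4*((d + d)/(d + d)) = 4*((2*d)/((2*d))) = 4*((2*d)*(1/(2*d))) = 4*1 = 4)
g(R, a) = 36 (g(R, a) = ((4 + (-3 - 1*2))² + 5)² = ((4 + (-3 - 2))² + 5)² = ((4 - 5)² + 5)² = ((-1)² + 5)² = (1 + 5)² = 6² = 36)
-568*g(5, -1) = -568*36 = -20448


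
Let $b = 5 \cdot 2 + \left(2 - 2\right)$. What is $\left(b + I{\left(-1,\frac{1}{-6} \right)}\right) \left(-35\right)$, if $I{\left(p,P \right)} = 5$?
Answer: $-525$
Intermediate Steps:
$b = 10$ ($b = 10 + 0 = 10$)
$\left(b + I{\left(-1,\frac{1}{-6} \right)}\right) \left(-35\right) = \left(10 + 5\right) \left(-35\right) = 15 \left(-35\right) = -525$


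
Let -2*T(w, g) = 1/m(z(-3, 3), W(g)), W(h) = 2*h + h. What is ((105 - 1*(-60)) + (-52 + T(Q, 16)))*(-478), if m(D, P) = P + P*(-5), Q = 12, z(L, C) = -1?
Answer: -10370927/192 ≈ -54015.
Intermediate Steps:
W(h) = 3*h
m(D, P) = -4*P (m(D, P) = P - 5*P = -4*P)
T(w, g) = 1/(24*g) (T(w, g) = -(-1/(12*g))/2 = -(-1)/(24*g) = 1/(24*g))
((105 - 1*(-60)) + (-52 + T(Q, 16)))*(-478) = ((105 - 1*(-60)) + (-52 + (1/24)/16))*(-478) = ((105 + 60) + (-52 + (1/24)*(1/16)))*(-478) = (165 + (-52 + 1/384))*(-478) = (165 - 19967/384)*(-478) = (43393/384)*(-478) = -10370927/192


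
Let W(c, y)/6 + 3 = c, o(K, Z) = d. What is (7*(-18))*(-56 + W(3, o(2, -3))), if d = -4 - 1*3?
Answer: 7056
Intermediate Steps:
d = -7 (d = -4 - 3 = -7)
o(K, Z) = -7
W(c, y) = -18 + 6*c
(7*(-18))*(-56 + W(3, o(2, -3))) = (7*(-18))*(-56 + (-18 + 6*3)) = -126*(-56 + (-18 + 18)) = -126*(-56 + 0) = -126*(-56) = 7056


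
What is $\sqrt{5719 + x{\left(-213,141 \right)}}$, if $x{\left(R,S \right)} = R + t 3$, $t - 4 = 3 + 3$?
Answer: $4 \sqrt{346} \approx 74.404$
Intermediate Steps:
$t = 10$ ($t = 4 + \left(3 + 3\right) = 4 + 6 = 10$)
$x{\left(R,S \right)} = 30 + R$ ($x{\left(R,S \right)} = R + 10 \cdot 3 = R + 30 = 30 + R$)
$\sqrt{5719 + x{\left(-213,141 \right)}} = \sqrt{5719 + \left(30 - 213\right)} = \sqrt{5719 - 183} = \sqrt{5536} = 4 \sqrt{346}$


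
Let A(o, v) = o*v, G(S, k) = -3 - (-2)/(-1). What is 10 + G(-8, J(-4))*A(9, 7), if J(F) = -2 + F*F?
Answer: -305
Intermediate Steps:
J(F) = -2 + F²
G(S, k) = -5 (G(S, k) = -3 - (-2)*(-1) = -3 - 1*2 = -3 - 2 = -5)
10 + G(-8, J(-4))*A(9, 7) = 10 - 45*7 = 10 - 5*63 = 10 - 315 = -305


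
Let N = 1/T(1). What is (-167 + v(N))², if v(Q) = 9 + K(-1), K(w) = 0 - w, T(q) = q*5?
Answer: 24649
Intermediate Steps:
T(q) = 5*q
K(w) = -w
N = ⅕ (N = 1/(5*1) = 1/5 = ⅕ ≈ 0.20000)
v(Q) = 10 (v(Q) = 9 - 1*(-1) = 9 + 1 = 10)
(-167 + v(N))² = (-167 + 10)² = (-157)² = 24649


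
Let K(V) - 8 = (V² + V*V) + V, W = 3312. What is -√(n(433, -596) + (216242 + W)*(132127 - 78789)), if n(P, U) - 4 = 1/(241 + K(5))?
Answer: -5*√2705610382987/76 ≈ -1.0822e+5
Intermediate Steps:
K(V) = 8 + V + 2*V² (K(V) = 8 + ((V² + V*V) + V) = 8 + ((V² + V²) + V) = 8 + (2*V² + V) = 8 + (V + 2*V²) = 8 + V + 2*V²)
n(P, U) = 1217/304 (n(P, U) = 4 + 1/(241 + (8 + 5 + 2*5²)) = 4 + 1/(241 + (8 + 5 + 2*25)) = 4 + 1/(241 + (8 + 5 + 50)) = 4 + 1/(241 + 63) = 4 + 1/304 = 1217/304)
-√(n(433, -596) + (216242 + W)*(132127 - 78789)) = -√(1217/304 + (216242 + 3312)*(132127 - 78789)) = -√(1217/304 + 219554*53338) = -√(1217/304 + 11710571252) = -√(3560013661825/304) = -5*√2705610382987/76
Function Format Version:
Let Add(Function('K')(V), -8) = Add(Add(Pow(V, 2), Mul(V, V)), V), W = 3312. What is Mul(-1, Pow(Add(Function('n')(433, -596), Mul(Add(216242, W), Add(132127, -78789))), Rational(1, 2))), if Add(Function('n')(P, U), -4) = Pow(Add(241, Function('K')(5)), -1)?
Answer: Mul(Rational(-5, 76), Pow(2705610382987, Rational(1, 2))) ≈ -1.0822e+5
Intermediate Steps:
Function('K')(V) = Add(8, V, Mul(2, Pow(V, 2))) (Function('K')(V) = Add(8, Add(Add(Pow(V, 2), Mul(V, V)), V)) = Add(8, Add(Add(Pow(V, 2), Pow(V, 2)), V)) = Add(8, Add(Mul(2, Pow(V, 2)), V)) = Add(8, Add(V, Mul(2, Pow(V, 2)))) = Add(8, V, Mul(2, Pow(V, 2))))
Function('n')(P, U) = Rational(1217, 304) (Function('n')(P, U) = Add(4, Pow(Add(241, Add(8, 5, Mul(2, Pow(5, 2)))), -1)) = Add(4, Pow(Add(241, Add(8, 5, Mul(2, 25))), -1)) = Add(4, Pow(Add(241, Add(8, 5, 50)), -1)) = Add(4, Pow(Add(241, 63), -1)) = Add(4, Pow(304, -1)) = Add(4, Rational(1, 304)) = Rational(1217, 304))
Mul(-1, Pow(Add(Function('n')(433, -596), Mul(Add(216242, W), Add(132127, -78789))), Rational(1, 2))) = Mul(-1, Pow(Add(Rational(1217, 304), Mul(Add(216242, 3312), Add(132127, -78789))), Rational(1, 2))) = Mul(-1, Pow(Add(Rational(1217, 304), Mul(219554, 53338)), Rational(1, 2))) = Mul(-1, Pow(Add(Rational(1217, 304), 11710571252), Rational(1, 2))) = Mul(-1, Pow(Rational(3560013661825, 304), Rational(1, 2))) = Mul(-1, Mul(Rational(5, 76), Pow(2705610382987, Rational(1, 2)))) = Mul(Rational(-5, 76), Pow(2705610382987, Rational(1, 2)))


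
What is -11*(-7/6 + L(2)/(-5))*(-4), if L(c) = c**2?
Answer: -1298/15 ≈ -86.533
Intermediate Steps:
-11*(-7/6 + L(2)/(-5))*(-4) = -11*(-7/6 + 2**2/(-5))*(-4) = -11*(-7*1/6 + 4*(-1/5))*(-4) = -11*(-7/6 - 4/5)*(-4) = -11*(-59/30)*(-4) = (649/30)*(-4) = -1298/15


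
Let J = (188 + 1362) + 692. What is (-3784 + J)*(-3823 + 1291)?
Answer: 3904344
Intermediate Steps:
J = 2242 (J = 1550 + 692 = 2242)
(-3784 + J)*(-3823 + 1291) = (-3784 + 2242)*(-3823 + 1291) = -1542*(-2532) = 3904344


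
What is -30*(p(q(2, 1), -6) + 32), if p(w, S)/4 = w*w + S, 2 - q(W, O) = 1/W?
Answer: -510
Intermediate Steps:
q(W, O) = 2 - 1/W
p(w, S) = 4*S + 4*w² (p(w, S) = 4*(w*w + S) = 4*(w² + S) = 4*(S + w²) = 4*S + 4*w²)
-30*(p(q(2, 1), -6) + 32) = -30*((4*(-6) + 4*(2 - 1/2)²) + 32) = -30*((-24 + 4*(2 - 1*½)²) + 32) = -30*((-24 + 4*(2 - ½)²) + 32) = -30*((-24 + 4*(3/2)²) + 32) = -30*((-24 + 4*(9/4)) + 32) = -30*((-24 + 9) + 32) = -30*(-15 + 32) = -30*17 = -510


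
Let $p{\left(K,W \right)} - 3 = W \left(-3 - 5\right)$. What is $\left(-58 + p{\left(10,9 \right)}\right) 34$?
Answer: $-4318$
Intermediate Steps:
$p{\left(K,W \right)} = 3 - 8 W$ ($p{\left(K,W \right)} = 3 + W \left(-3 - 5\right) = 3 + W \left(-8\right) = 3 - 8 W$)
$\left(-58 + p{\left(10,9 \right)}\right) 34 = \left(-58 + \left(3 - 72\right)\right) 34 = \left(-58 - 69\right) 34 = \left(-127\right) 34 = -4318$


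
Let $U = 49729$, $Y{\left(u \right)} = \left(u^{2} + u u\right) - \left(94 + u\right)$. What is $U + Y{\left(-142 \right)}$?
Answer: $90105$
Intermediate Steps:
$Y{\left(u \right)} = -94 - u + 2 u^{2}$ ($Y{\left(u \right)} = \left(u^{2} + u^{2}\right) - \left(94 + u\right) = 2 u^{2} - \left(94 + u\right) = -94 - u + 2 u^{2}$)
$U + Y{\left(-142 \right)} = 49729 - \left(-48 - 40328\right) = 49729 + \left(-94 + 142 + 2 \cdot 20164\right) = 49729 + \left(-94 + 142 + 40328\right) = 49729 + 40376 = 90105$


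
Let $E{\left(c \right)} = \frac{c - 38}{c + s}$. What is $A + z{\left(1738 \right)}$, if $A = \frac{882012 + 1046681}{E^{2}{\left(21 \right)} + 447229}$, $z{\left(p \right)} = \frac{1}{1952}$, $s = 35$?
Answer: $\frac{11807842706529}{2737700365216} \approx 4.313$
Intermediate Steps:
$E{\left(c \right)} = \frac{-38 + c}{35 + c}$ ($E{\left(c \right)} = \frac{c - 38}{c + 35} = \frac{-38 + c}{35 + c}$)
$z{\left(p \right)} = \frac{1}{1952}$
$A = \frac{6048381248}{1402510433}$ ($A = \frac{882012 + 1046681}{\left(\frac{-38 + 21}{35 + 21}\right)^{2} + 447229} = \frac{1928693}{\left(\frac{1}{56} \left(-17\right)\right)^{2} + 447229} = \frac{1928693}{\left(- \frac{17}{56}\right)^{2} + 447229} = \frac{1928693}{\frac{289}{3136} + 447229} = \frac{1928693}{\frac{1402510433}{3136}} = 1928693 \cdot \frac{3136}{1402510433} = \frac{6048381248}{1402510433} \approx 4.3125$)
$A + z{\left(1738 \right)} = \frac{6048381248}{1402510433} + \frac{1}{1952} = \frac{11807842706529}{2737700365216}$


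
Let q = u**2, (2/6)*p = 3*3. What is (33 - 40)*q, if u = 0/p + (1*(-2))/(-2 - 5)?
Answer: -4/7 ≈ -0.57143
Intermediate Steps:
p = 27 (p = 3*(3*3) = 3*9 = 27)
u = 2/7 (u = 0/27 + (1*(-2))/(-2 - 5) = 0*(1/27) - 2/(-7) = 0 - 2*(-1/7) = 0 + 2/7 = 2/7 ≈ 0.28571)
q = 4/49 (q = (2/7)**2 = 4/49 ≈ 0.081633)
(33 - 40)*q = (33 - 40)*(4/49) = -7*4/49 = -4/7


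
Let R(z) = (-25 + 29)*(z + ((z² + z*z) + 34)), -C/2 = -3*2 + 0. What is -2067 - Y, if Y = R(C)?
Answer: -3403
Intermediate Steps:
C = 12 (C = -2*(-3*2 + 0) = -2*(-6 + 0) = -2*(-6) = 12)
R(z) = 136 + 4*z + 8*z² (R(z) = 4*(z + ((z² + z²) + 34)) = 4*(z + (2*z² + 34)) = 4*(z + (34 + 2*z²)) = 4*(34 + z + 2*z²) = 136 + 4*z + 8*z²)
Y = 1336 (Y = 136 + 4*12 + 8*12² = 136 + 48 + 8*144 = 136 + 48 + 1152 = 1336)
-2067 - Y = -2067 - 1*1336 = -2067 - 1336 = -3403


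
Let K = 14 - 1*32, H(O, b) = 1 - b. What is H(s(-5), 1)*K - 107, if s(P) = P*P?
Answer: -107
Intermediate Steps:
s(P) = P²
K = -18 (K = 14 - 32 = -18)
H(s(-5), 1)*K - 107 = (1 - 1*1)*(-18) - 107 = (1 - 1)*(-18) - 107 = 0*(-18) - 107 = 0 - 107 = -107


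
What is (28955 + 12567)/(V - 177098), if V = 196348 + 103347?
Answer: 41522/122597 ≈ 0.33869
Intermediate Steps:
V = 299695
(28955 + 12567)/(V - 177098) = (28955 + 12567)/(299695 - 177098) = 41522/122597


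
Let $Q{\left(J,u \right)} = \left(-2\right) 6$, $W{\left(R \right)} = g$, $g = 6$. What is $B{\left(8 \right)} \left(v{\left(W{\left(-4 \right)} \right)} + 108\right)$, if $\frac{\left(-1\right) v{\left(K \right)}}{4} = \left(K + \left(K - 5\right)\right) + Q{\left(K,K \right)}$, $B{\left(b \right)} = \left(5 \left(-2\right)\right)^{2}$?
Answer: $12800$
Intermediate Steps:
$W{\left(R \right)} = 6$
$Q{\left(J,u \right)} = -12$
$B{\left(b \right)} = 100$ ($B{\left(b \right)} = \left(-10\right)^{2} = 100$)
$v{\left(K \right)} = 68 - 8 K$ ($v{\left(K \right)} = - 4 \left(\left(K + \left(K - 5\right)\right) - 12\right) = - 4 \left(\left(K + \left(-5 + K\right)\right) - 12\right) = - 4 \left(\left(-5 + 2 K\right) - 12\right) = - 4 \left(-17 + 2 K\right) = 68 - 8 K$)
$B{\left(8 \right)} \left(v{\left(W{\left(-4 \right)} \right)} + 108\right) = 100 \left(\left(68 - 48\right) + 108\right) = 100 \left(20 + 108\right) = 100 \cdot 128 = 12800$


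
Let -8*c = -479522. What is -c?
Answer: -239761/4 ≈ -59940.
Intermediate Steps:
c = 239761/4 (c = -⅛*(-479522) = 239761/4 ≈ 59940.)
-c = -1*239761/4 = -239761/4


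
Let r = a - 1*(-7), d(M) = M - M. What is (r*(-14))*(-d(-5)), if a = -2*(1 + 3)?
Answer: 0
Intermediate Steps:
d(M) = 0
a = -8 (a = -2*4 = -8)
r = -1 (r = -8 - 1*(-7) = -8 + 7 = -1)
(r*(-14))*(-d(-5)) = (-1*(-14))*(-1*0) = 14*0 = 0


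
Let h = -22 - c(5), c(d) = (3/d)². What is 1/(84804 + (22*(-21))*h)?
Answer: 25/2378358 ≈ 1.0511e-5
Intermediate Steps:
c(d) = 9/d²
h = -559/25 (h = -22 - 9/5² = -22 - 9/25 = -559/25 ≈ -22.360)
1/(84804 + (22*(-21))*h) = 1/(84804 + (22*(-21))*(-559/25)) = 1/(84804 - 462*(-559/25)) = 1/(84804 + 258258/25) = 1/(2378358/25) = 25/2378358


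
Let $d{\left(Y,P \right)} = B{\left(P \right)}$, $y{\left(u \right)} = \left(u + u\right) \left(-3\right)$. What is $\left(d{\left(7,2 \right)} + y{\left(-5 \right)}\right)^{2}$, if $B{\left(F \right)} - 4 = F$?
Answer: $1296$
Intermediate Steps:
$B{\left(F \right)} = 4 + F$
$y{\left(u \right)} = - 6 u$ ($y{\left(u \right)} = 2 u \left(-3\right) = - 6 u$)
$d{\left(Y,P \right)} = 4 + P$
$\left(d{\left(7,2 \right)} + y{\left(-5 \right)}\right)^{2} = \left(\left(4 + 2\right) - -30\right)^{2} = \left(6 + 30\right)^{2} = 36^{2} = 1296$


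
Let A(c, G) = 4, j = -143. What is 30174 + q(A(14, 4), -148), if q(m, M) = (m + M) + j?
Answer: 29887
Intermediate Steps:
q(m, M) = -143 + M + m (q(m, M) = (m + M) - 143 = (M + m) - 143 = -143 + M + m)
30174 + q(A(14, 4), -148) = 30174 + (-143 - 148 + 4) = 30174 - 287 = 29887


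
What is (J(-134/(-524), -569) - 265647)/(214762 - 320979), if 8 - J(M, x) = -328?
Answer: 265311/106217 ≈ 2.4978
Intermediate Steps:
J(M, x) = 336 (J(M, x) = 8 - 1*(-328) = 8 + 328 = 336)
(J(-134/(-524), -569) - 265647)/(214762 - 320979) = (336 - 265647)/(214762 - 320979) = -265311/(-106217) = -265311*(-1/106217) = 265311/106217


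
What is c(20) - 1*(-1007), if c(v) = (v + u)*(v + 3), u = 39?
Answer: 2364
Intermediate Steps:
c(v) = (3 + v)*(39 + v) (c(v) = (v + 39)*(v + 3) = (39 + v)*(3 + v) = (3 + v)*(39 + v))
c(20) - 1*(-1007) = (117 + 20² + 42*20) - 1*(-1007) = (117 + 400 + 840) + 1007 = 1357 + 1007 = 2364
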